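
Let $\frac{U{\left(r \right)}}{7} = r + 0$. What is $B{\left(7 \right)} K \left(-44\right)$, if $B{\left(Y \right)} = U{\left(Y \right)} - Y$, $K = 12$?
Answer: $-22176$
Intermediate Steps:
$U{\left(r \right)} = 7 r$ ($U{\left(r \right)} = 7 \left(r + 0\right) = 7 r$)
$B{\left(Y \right)} = 6 Y$ ($B{\left(Y \right)} = 7 Y - Y = 6 Y$)
$B{\left(7 \right)} K \left(-44\right) = 6 \cdot 7 \cdot 12 \left(-44\right) = 42 \cdot 12 \left(-44\right) = 504 \left(-44\right) = -22176$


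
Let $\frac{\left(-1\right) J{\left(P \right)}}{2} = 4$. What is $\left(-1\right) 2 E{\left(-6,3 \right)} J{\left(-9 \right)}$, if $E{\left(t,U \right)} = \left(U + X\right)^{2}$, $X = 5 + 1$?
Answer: $1296$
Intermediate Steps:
$J{\left(P \right)} = -8$ ($J{\left(P \right)} = \left(-2\right) 4 = -8$)
$X = 6$
$E{\left(t,U \right)} = \left(6 + U\right)^{2}$ ($E{\left(t,U \right)} = \left(U + 6\right)^{2} = \left(6 + U\right)^{2}$)
$\left(-1\right) 2 E{\left(-6,3 \right)} J{\left(-9 \right)} = \left(-1\right) 2 \left(6 + 3\right)^{2} \left(-8\right) = - 2 \cdot 9^{2} \left(-8\right) = \left(-2\right) 81 \left(-8\right) = \left(-162\right) \left(-8\right) = 1296$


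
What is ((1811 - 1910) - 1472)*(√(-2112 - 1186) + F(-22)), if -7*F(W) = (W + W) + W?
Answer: -103686/7 - 1571*I*√3298 ≈ -14812.0 - 90220.0*I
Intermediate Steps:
F(W) = -3*W/7 (F(W) = -((W + W) + W)/7 = -(2*W + W)/7 = -3*W/7)
((1811 - 1910) - 1472)*(√(-2112 - 1186) + F(-22)) = ((1811 - 1910) - 1472)*(√(-2112 - 1186) - 3/7*(-22)) = (-99 - 1472)*(√(-3298) + 66/7) = -1571*(I*√3298 + 66/7) = -1571*(66/7 + I*√3298) = -103686/7 - 1571*I*√3298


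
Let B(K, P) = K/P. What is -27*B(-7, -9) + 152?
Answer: 131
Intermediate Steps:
-27*B(-7, -9) + 152 = -(-189)/(-9) + 152 = -(-189)*(-1)/9 + 152 = -27*7/9 + 152 = -21 + 152 = 131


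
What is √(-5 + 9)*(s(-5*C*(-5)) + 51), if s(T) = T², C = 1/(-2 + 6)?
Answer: 1441/8 ≈ 180.13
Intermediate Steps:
C = ¼ (C = 1/4 = ¼ ≈ 0.25000)
√(-5 + 9)*(s(-5*C*(-5)) + 51) = √(-5 + 9)*((-5*¼*(-5))² + 51) = √4*((-5/4*(-5))² + 51) = 2*((25/4)² + 51) = 2*(625/16 + 51) = 2*(1441/16) = 1441/8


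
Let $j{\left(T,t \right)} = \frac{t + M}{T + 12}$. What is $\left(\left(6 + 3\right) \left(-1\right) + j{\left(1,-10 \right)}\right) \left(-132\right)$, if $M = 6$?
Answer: $\frac{15972}{13} \approx 1228.6$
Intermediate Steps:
$j{\left(T,t \right)} = \frac{6 + t}{12 + T}$ ($j{\left(T,t \right)} = \frac{t + 6}{T + 12} = \frac{6 + t}{12 + T}$)
$\left(\left(6 + 3\right) \left(-1\right) + j{\left(1,-10 \right)}\right) \left(-132\right) = \left(\left(6 + 3\right) \left(-1\right) + \frac{6 - 10}{12 + 1}\right) \left(-132\right) = \left(9 \left(-1\right) + \frac{1}{13} \left(-4\right)\right) \left(-132\right) = \left(-9 + \frac{1}{13} \left(-4\right)\right) \left(-132\right) = \left(-9 - \frac{4}{13}\right) \left(-132\right) = \left(- \frac{121}{13}\right) \left(-132\right) = \frac{15972}{13}$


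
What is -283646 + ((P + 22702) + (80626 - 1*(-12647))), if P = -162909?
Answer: -330580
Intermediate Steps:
-283646 + ((P + 22702) + (80626 - 1*(-12647))) = -283646 + ((-162909 + 22702) + (80626 - 1*(-12647))) = -283646 + (-140207 + (80626 + 12647)) = -283646 + (-140207 + 93273) = -283646 - 46934 = -330580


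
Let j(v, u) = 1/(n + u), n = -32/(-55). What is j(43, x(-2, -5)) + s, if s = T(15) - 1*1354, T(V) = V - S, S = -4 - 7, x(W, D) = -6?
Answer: -395799/298 ≈ -1328.2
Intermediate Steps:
n = 32/55 (n = -32*(-1/55) = 32/55 ≈ 0.58182)
S = -11
j(v, u) = 1/(32/55 + u)
T(V) = 11 + V (T(V) = V - 1*(-11) = V + 11 = 11 + V)
s = -1328 (s = (11 + 15) - 1*1354 = 26 - 1354 = -1328)
j(43, x(-2, -5)) + s = 55/(32 + 55*(-6)) - 1328 = 55/(32 - 330) - 1328 = 55/(-298) - 1328 = 55*(-1/298) - 1328 = -55/298 - 1328 = -395799/298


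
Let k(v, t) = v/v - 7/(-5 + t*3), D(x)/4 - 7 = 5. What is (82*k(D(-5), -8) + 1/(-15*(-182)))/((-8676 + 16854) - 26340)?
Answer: -8058989/1437885540 ≈ -0.0056048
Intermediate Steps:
D(x) = 48 (D(x) = 28 + 4*5 = 28 + 20 = 48)
k(v, t) = 1 - 7/(-5 + 3*t)
(82*k(D(-5), -8) + 1/(-15*(-182)))/((-8676 + 16854) - 26340) = (82*(3*(-4 - 8)/(-5 + 3*(-8))) + 1/(-15*(-182)))/((-8676 + 16854) - 26340) = (82*(3*(-12)/(-5 - 24)) + 1/2730)/(8178 - 26340) = (82*(3*(-12)/(-29)) + 1/2730)/(-18162) = (82*(3*(-1/29)*(-12)) + 1/2730)*(-1/18162) = (82*(36/29) + 1/2730)*(-1/18162) = (2952/29 + 1/2730)*(-1/18162) = (8058989/79170)*(-1/18162) = -8058989/1437885540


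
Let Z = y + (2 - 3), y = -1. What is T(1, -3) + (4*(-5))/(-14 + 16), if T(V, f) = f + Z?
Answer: -15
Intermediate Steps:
Z = -2 (Z = -1 + (2 - 3) = -1 - 1 = -2)
T(V, f) = -2 + f (T(V, f) = f - 2 = -2 + f)
T(1, -3) + (4*(-5))/(-14 + 16) = (-2 - 3) + (4*(-5))/(-14 + 16) = -5 - 20/2 = -5 + (1/2)*(-20) = -5 - 10 = -15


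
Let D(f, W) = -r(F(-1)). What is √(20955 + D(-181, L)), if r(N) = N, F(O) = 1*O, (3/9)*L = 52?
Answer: 26*√31 ≈ 144.76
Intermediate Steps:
L = 156 (L = 3*52 = 156)
F(O) = O
D(f, W) = 1 (D(f, W) = -1*(-1) = 1)
√(20955 + D(-181, L)) = √(20955 + 1) = √20956 = 26*√31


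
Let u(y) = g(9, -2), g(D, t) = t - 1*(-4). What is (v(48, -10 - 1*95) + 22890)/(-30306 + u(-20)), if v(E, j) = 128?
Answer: -11509/15152 ≈ -0.75957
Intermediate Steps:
g(D, t) = 4 + t (g(D, t) = t + 4 = 4 + t)
u(y) = 2 (u(y) = 4 - 2 = 2)
(v(48, -10 - 1*95) + 22890)/(-30306 + u(-20)) = (128 + 22890)/(-30306 + 2) = 23018/(-30304) = 23018*(-1/30304) = -11509/15152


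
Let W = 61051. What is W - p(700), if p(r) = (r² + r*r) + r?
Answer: -919649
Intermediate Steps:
p(r) = r + 2*r² (p(r) = (r² + r²) + r = 2*r² + r = r + 2*r²)
W - p(700) = 61051 - 700*(1 + 2*700) = 61051 - 700*(1 + 1400) = 61051 - 700*1401 = 61051 - 1*980700 = 61051 - 980700 = -919649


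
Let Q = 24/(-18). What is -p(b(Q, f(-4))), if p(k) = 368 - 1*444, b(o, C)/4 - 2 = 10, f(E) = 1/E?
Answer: 76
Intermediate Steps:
Q = -4/3 (Q = 24*(-1/18) = -4/3 ≈ -1.3333)
f(E) = 1/E
b(o, C) = 48 (b(o, C) = 8 + 4*10 = 8 + 40 = 48)
p(k) = -76 (p(k) = 368 - 444 = -76)
-p(b(Q, f(-4))) = -1*(-76) = 76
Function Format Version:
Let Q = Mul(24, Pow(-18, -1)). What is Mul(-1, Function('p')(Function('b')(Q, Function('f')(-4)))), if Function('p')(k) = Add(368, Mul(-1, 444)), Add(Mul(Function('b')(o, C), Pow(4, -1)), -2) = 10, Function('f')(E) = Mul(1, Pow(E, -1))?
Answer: 76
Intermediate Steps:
Q = Rational(-4, 3) (Q = Mul(24, Rational(-1, 18)) = Rational(-4, 3) ≈ -1.3333)
Function('f')(E) = Pow(E, -1)
Function('b')(o, C) = 48 (Function('b')(o, C) = Add(8, Mul(4, 10)) = Add(8, 40) = 48)
Function('p')(k) = -76 (Function('p')(k) = Add(368, -444) = -76)
Mul(-1, Function('p')(Function('b')(Q, Function('f')(-4)))) = Mul(-1, -76) = 76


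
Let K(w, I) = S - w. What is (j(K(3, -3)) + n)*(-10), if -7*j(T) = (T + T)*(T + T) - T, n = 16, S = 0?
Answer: -730/7 ≈ -104.29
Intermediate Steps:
K(w, I) = -w (K(w, I) = 0 - w = -w)
j(T) = -4*T²/7 + T/7 (j(T) = -((T + T)*(T + T) - T)/7 = -((2*T)*(2*T) - T)/7 = -(4*T² - T)/7 = -(-T + 4*T²)/7 = -4*T²/7 + T/7)
(j(K(3, -3)) + n)*(-10) = ((-1*3)*(1 - (-4)*3)/7 + 16)*(-10) = ((⅐)*(-3)*(1 - 4*(-3)) + 16)*(-10) = ((⅐)*(-3)*(1 + 12) + 16)*(-10) = ((⅐)*(-3)*13 + 16)*(-10) = (-39/7 + 16)*(-10) = (73/7)*(-10) = -730/7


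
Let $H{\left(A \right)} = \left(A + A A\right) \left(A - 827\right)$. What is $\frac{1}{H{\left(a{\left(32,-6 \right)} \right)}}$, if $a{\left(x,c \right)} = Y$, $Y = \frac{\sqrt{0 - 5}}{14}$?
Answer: $\frac{2744 \sqrt{5}}{5 \left(- 162097 i + 11564 \sqrt{5}\right)} \approx 0.0011777 + 0.0073826 i$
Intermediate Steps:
$Y = \frac{i \sqrt{5}}{14}$ ($Y = \sqrt{-5} \cdot \frac{1}{14} = i \sqrt{5} \cdot \frac{1}{14} = \frac{i \sqrt{5}}{14} \approx 0.15972 i$)
$a{\left(x,c \right)} = \frac{i \sqrt{5}}{14}$
$H{\left(A \right)} = \left(-827 + A\right) \left(A + A^{2}\right)$ ($H{\left(A \right)} = \left(A + A^{2}\right) \left(-827 + A\right) = \left(-827 + A\right) \left(A + A^{2}\right)$)
$\frac{1}{H{\left(a{\left(32,-6 \right)} \right)}} = \frac{1}{\frac{i \sqrt{5}}{14} \left(-827 + \left(\frac{i \sqrt{5}}{14}\right)^{2} - 826 \frac{i \sqrt{5}}{14}\right)} = \frac{1}{\frac{i \sqrt{5}}{14} \left(-827 - \frac{5}{196} - 59 i \sqrt{5}\right)} = \frac{1}{\frac{i \sqrt{5}}{14} \left(- \frac{162097}{196} - 59 i \sqrt{5}\right)} = \frac{1}{\frac{1}{14} i \sqrt{5} \left(- \frac{162097}{196} - 59 i \sqrt{5}\right)} = - \frac{14 i \sqrt{5}}{5 \left(- \frac{162097}{196} - 59 i \sqrt{5}\right)}$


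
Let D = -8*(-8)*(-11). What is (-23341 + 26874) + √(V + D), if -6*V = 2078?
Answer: 3533 + I*√9453/3 ≈ 3533.0 + 32.409*I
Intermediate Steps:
V = -1039/3 (V = -⅙*2078 = -1039/3 ≈ -346.33)
D = -704 (D = 64*(-11) = -704)
(-23341 + 26874) + √(V + D) = (-23341 + 26874) + √(-1039/3 - 704) = 3533 + √(-3151/3) = 3533 + I*√9453/3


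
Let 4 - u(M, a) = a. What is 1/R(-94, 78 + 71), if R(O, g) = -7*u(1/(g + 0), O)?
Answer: -1/686 ≈ -0.0014577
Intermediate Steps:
u(M, a) = 4 - a
R(O, g) = -28 + 7*O (R(O, g) = -7*(4 - O) = -28 + 7*O)
1/R(-94, 78 + 71) = 1/(-28 + 7*(-94)) = 1/(-28 - 658) = 1/(-686) = -1/686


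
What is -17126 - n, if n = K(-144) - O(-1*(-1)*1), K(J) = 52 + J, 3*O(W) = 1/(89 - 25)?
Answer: -3270527/192 ≈ -17034.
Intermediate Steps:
O(W) = 1/192 (O(W) = 1/(3*(89 - 25)) = (1/3)/64 = (1/3)*(1/64) = 1/192)
n = -17665/192 (n = (52 - 144) - 1*1/192 = -92 - 1/192 = -17665/192 ≈ -92.005)
-17126 - n = -17126 - 1*(-17665/192) = -17126 + 17665/192 = -3270527/192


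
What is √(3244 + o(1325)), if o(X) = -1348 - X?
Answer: √571 ≈ 23.896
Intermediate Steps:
√(3244 + o(1325)) = √(3244 + (-1348 - 1*1325)) = √(3244 + (-1348 - 1325)) = √(3244 - 2673) = √571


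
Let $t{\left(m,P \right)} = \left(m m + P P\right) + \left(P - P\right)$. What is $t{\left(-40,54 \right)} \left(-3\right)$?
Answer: $-13548$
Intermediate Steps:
$t{\left(m,P \right)} = P^{2} + m^{2}$ ($t{\left(m,P \right)} = \left(m^{2} + P^{2}\right) + 0 = \left(P^{2} + m^{2}\right) + 0 = P^{2} + m^{2}$)
$t{\left(-40,54 \right)} \left(-3\right) = \left(54^{2} + \left(-40\right)^{2}\right) \left(-3\right) = \left(2916 + 1600\right) \left(-3\right) = 4516 \left(-3\right) = -13548$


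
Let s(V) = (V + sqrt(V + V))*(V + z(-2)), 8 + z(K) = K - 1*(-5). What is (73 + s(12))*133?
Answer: 20881 + 1862*sqrt(6) ≈ 25442.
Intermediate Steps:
z(K) = -3 + K (z(K) = -8 + (K - 1*(-5)) = -8 + (K + 5) = -8 + (5 + K) = -3 + K)
s(V) = (-5 + V)*(V + sqrt(2)*sqrt(V)) (s(V) = (V + sqrt(V + V))*(V + (-3 - 2)) = (V + sqrt(2*V))*(V - 5) = (V + sqrt(2)*sqrt(V))*(-5 + V) = (-5 + V)*(V + sqrt(2)*sqrt(V)))
(73 + s(12))*133 = (73 + (12**2 - 5*12 + sqrt(2)*12**(3/2) - 5*sqrt(2)*sqrt(12)))*133 = (73 + (144 - 60 + sqrt(2)*(24*sqrt(3)) - 5*sqrt(2)*2*sqrt(3)))*133 = (73 + (144 - 60 + 24*sqrt(6) - 10*sqrt(6)))*133 = (73 + (84 + 14*sqrt(6)))*133 = (157 + 14*sqrt(6))*133 = 20881 + 1862*sqrt(6)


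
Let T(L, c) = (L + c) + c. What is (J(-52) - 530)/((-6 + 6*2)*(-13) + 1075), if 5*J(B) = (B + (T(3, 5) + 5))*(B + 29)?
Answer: -1868/4985 ≈ -0.37472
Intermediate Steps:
T(L, c) = L + 2*c
J(B) = (18 + B)*(29 + B)/5 (J(B) = ((B + ((3 + 2*5) + 5))*(B + 29))/5 = ((B + ((3 + 10) + 5))*(29 + B))/5 = ((B + (13 + 5))*(29 + B))/5 = ((B + 18)*(29 + B))/5 = ((18 + B)*(29 + B))/5 = (18 + B)*(29 + B)/5)
(J(-52) - 530)/((-6 + 6*2)*(-13) + 1075) = ((522/5 + (1/5)*(-52)**2 + (47/5)*(-52)) - 530)/((-6 + 6*2)*(-13) + 1075) = ((522/5 + (1/5)*2704 - 2444/5) - 530)/((-6 + 12)*(-13) + 1075) = ((522/5 + 2704/5 - 2444/5) - 530)/(6*(-13) + 1075) = (782/5 - 530)/(-78 + 1075) = -1868/5/997 = -1868/5*1/997 = -1868/4985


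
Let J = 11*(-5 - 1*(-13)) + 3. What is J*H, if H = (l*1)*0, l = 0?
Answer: 0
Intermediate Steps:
H = 0 (H = (0*1)*0 = 0*0 = 0)
J = 91 (J = 11*(-5 + 13) + 3 = 11*8 + 3 = 88 + 3 = 91)
J*H = 91*0 = 0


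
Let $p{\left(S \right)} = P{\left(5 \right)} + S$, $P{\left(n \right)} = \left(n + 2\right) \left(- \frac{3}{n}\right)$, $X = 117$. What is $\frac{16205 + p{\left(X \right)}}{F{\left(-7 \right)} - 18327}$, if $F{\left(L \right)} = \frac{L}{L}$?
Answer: $- \frac{81589}{91630} \approx -0.89042$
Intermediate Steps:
$F{\left(L \right)} = 1$
$P{\left(n \right)} = - \frac{3 \left(2 + n\right)}{n}$ ($P{\left(n \right)} = \left(2 + n\right) \left(- \frac{3}{n}\right) = - \frac{3 \left(2 + n\right)}{n}$)
$p{\left(S \right)} = - \frac{21}{5} + S$ ($p{\left(S \right)} = \left(-3 - \frac{6}{5}\right) + S = - \frac{21}{5} + S$)
$\frac{16205 + p{\left(X \right)}}{F{\left(-7 \right)} - 18327} = \frac{16205 + \left(- \frac{21}{5} + 117\right)}{1 - 18327} = \frac{16205 + \frac{564}{5}}{1 - 18327} = \frac{81589}{5 \left(1 - 18327\right)} = \frac{81589}{5 \left(-18326\right)} = \frac{81589}{5} \left(- \frac{1}{18326}\right) = - \frac{81589}{91630}$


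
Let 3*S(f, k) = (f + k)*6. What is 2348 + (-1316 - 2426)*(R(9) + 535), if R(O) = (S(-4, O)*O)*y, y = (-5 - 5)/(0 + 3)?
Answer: -877022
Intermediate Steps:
y = -10/3 ≈ -3.3333
S(f, k) = 2*f + 2*k (S(f, k) = ((f + k)*6)/3 = (6*f + 6*k)/3 = 2*f + 2*k)
R(O) = -10*O*(-8 + 2*O)/3 (R(O) = ((2*(-4) + 2*O)*O)*(-10/3) = ((-8 + 2*O)*O)*(-10/3) = (O*(-8 + 2*O))*(-10/3) = -10*O*(-8 + 2*O)/3)
2348 + (-1316 - 2426)*(R(9) + 535) = 2348 + (-1316 - 2426)*((20/3)*9*(4 - 1*9) + 535) = 2348 - 3742*((20/3)*9*(4 - 9) + 535) = 2348 - 3742*((20/3)*9*(-5) + 535) = 2348 - 3742*(-300 + 535) = 2348 - 3742*235 = 2348 - 879370 = -877022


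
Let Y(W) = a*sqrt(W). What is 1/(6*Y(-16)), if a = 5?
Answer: -I/120 ≈ -0.0083333*I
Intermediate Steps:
Y(W) = 5*sqrt(W)
1/(6*Y(-16)) = 1/(6*(5*sqrt(-16))) = 1/(6*(5*(4*I))) = 1/(6*(20*I)) = 1/(120*I) = -I/120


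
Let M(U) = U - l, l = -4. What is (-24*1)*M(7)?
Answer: -264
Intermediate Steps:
M(U) = 4 + U (M(U) = U - 1*(-4) = U + 4 = 4 + U)
(-24*1)*M(7) = (-24*1)*(4 + 7) = -24*11 = -264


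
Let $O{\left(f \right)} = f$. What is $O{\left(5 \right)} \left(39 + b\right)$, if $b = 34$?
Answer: $365$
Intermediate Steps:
$O{\left(5 \right)} \left(39 + b\right) = 5 \left(39 + 34\right) = 5 \cdot 73 = 365$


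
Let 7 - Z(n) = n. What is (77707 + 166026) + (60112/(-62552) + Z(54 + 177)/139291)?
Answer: 265452541832127/1089116329 ≈ 2.4373e+5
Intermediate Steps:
Z(n) = 7 - n
(77707 + 166026) + (60112/(-62552) + Z(54 + 177)/139291) = (77707 + 166026) + (60112/(-62552) + (7 - (54 + 177))/139291) = 243733 + (60112*(-1/62552) + (7 - 1*231)*(1/139291)) = 243733 + (-7514/7819 + (7 - 231)*(1/139291)) = 243733 + (-7514/7819 - 224*1/139291) = 243733 + (-7514/7819 - 224/139291) = 243733 - 1048384030/1089116329 = 265452541832127/1089116329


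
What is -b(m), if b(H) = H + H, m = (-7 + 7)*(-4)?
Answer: 0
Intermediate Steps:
m = 0 (m = 0*(-4) = 0)
b(H) = 2*H
-b(m) = -2*0 = -1*0 = 0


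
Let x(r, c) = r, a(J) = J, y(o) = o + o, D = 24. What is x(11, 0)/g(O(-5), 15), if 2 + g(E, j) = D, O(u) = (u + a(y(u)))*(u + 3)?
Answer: ½ ≈ 0.50000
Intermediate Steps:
y(o) = 2*o
O(u) = 3*u*(3 + u) (O(u) = (u + 2*u)*(u + 3) = (3*u)*(3 + u) = 3*u*(3 + u))
g(E, j) = 22 (g(E, j) = -2 + 24 = 22)
x(11, 0)/g(O(-5), 15) = 11/22 = 11*(1/22) = ½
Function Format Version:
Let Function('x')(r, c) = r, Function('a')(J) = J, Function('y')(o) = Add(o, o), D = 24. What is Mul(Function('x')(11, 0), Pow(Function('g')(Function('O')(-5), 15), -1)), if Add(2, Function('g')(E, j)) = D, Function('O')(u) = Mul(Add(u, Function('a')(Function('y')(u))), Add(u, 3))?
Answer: Rational(1, 2) ≈ 0.50000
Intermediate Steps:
Function('y')(o) = Mul(2, o)
Function('O')(u) = Mul(3, u, Add(3, u)) (Function('O')(u) = Mul(Add(u, Mul(2, u)), Add(u, 3)) = Mul(Mul(3, u), Add(3, u)) = Mul(3, u, Add(3, u)))
Function('g')(E, j) = 22 (Function('g')(E, j) = Add(-2, 24) = 22)
Mul(Function('x')(11, 0), Pow(Function('g')(Function('O')(-5), 15), -1)) = Mul(11, Pow(22, -1)) = Mul(11, Rational(1, 22)) = Rational(1, 2)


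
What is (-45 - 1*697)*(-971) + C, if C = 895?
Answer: 721377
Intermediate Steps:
(-45 - 1*697)*(-971) + C = (-45 - 1*697)*(-971) + 895 = (-45 - 697)*(-971) + 895 = -742*(-971) + 895 = 720482 + 895 = 721377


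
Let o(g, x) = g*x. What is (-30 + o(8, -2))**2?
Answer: 2116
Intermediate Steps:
(-30 + o(8, -2))**2 = (-30 + 8*(-2))**2 = (-30 - 16)**2 = (-46)**2 = 2116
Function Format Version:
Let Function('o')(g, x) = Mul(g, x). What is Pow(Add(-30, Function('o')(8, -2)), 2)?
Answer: 2116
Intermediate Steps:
Pow(Add(-30, Function('o')(8, -2)), 2) = Pow(Add(-30, Mul(8, -2)), 2) = Pow(Add(-30, -16), 2) = Pow(-46, 2) = 2116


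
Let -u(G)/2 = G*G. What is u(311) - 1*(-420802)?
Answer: 227360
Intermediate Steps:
u(G) = -2*G**2 (u(G) = -2*G*G = -2*G**2)
u(311) - 1*(-420802) = -2*311**2 - 1*(-420802) = -2*96721 + 420802 = -193442 + 420802 = 227360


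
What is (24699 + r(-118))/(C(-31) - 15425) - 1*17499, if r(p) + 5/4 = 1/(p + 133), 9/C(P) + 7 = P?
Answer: -307744045741/17584770 ≈ -17501.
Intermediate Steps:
C(P) = 9/(-7 + P)
r(p) = -5/4 + 1/(133 + p) (r(p) = -5/4 + 1/(p + 133) = -5/4 + 1/(133 + p))
(24699 + r(-118))/(C(-31) - 15425) - 1*17499 = (24699 + (-661 - 5*(-118))/(4*(133 - 118)))/(9/(-7 - 31) - 15425) - 1*17499 = (24699 + (¼)*(-661 + 590)/15)/(9/(-38) - 15425) - 17499 = (24699 + (¼)*(1/15)*(-71))/(9*(-1/38) - 15425) - 17499 = (24699 - 71/60)/(-9/38 - 15425) - 17499 = 1481869/(60*(-586159/38)) - 17499 = (1481869/60)*(-38/586159) - 17499 = -28155511/17584770 - 17499 = -307744045741/17584770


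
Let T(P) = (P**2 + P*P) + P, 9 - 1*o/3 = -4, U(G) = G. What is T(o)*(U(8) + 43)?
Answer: 157131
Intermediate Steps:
o = 39 (o = 27 - 3*(-4) = 27 + 12 = 39)
T(P) = P + 2*P**2 (T(P) = (P**2 + P**2) + P = 2*P**2 + P = P + 2*P**2)
T(o)*(U(8) + 43) = (39*(1 + 2*39))*(8 + 43) = (39*(1 + 78))*51 = (39*79)*51 = 3081*51 = 157131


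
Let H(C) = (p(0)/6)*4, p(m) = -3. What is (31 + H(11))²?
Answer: 841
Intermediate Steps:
H(C) = -2 (H(C) = (-3/6)*4 = ((⅙)*(-3))*4 = -½*4 = -2)
(31 + H(11))² = (31 - 2)² = 29² = 841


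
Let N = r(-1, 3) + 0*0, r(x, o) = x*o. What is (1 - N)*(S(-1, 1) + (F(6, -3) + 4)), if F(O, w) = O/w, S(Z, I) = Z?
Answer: 4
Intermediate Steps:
r(x, o) = o*x
N = -3 (N = 3*(-1) + 0*0 = -3 + 0 = -3)
(1 - N)*(S(-1, 1) + (F(6, -3) + 4)) = (1 - 1*(-3))*(-1 + (6/(-3) + 4)) = (1 + 3)*(-1 + (6*(-1/3) + 4)) = 4*(-1 + (-2 + 4)) = 4*(-1 + 2) = 4*1 = 4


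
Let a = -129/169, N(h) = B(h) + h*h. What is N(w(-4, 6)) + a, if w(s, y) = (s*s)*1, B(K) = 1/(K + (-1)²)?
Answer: 733464/2873 ≈ 255.30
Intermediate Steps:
B(K) = 1/(1 + K) (B(K) = 1/(K + 1) = 1/(1 + K))
w(s, y) = s² (w(s, y) = s²*1 = s²)
N(h) = h² + 1/(1 + h) (N(h) = 1/(1 + h) + h*h = 1/(1 + h) + h² = h² + 1/(1 + h))
a = -129/169 (a = -129*1/169 = -129/169 ≈ -0.76331)
N(w(-4, 6)) + a = (1 + ((-4)²)²*(1 + (-4)²))/(1 + (-4)²) - 129/169 = (1 + 16²*(1 + 16))/(1 + 16) - 129/169 = (1 + 256*17)/17 - 129/169 = (1 + 4352)/17 - 129/169 = (1/17)*4353 - 129/169 = 4353/17 - 129/169 = 733464/2873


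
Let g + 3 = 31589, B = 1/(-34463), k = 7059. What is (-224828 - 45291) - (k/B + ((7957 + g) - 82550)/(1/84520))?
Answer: 3877955838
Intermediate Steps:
B = -1/34463 ≈ -2.9017e-5
g = 31586 (g = -3 + 31589 = 31586)
(-224828 - 45291) - (k/B + ((7957 + g) - 82550)/(1/84520)) = (-224828 - 45291) - (7059/(-1/34463) + ((7957 + 31586) - 82550)/(1/84520)) = -270119 - (7059*(-34463) + (39543 - 82550)/(1/84520)) = -270119 - (-243274317 - 43007*84520) = -270119 - (-243274317 - 3634951640) = -270119 - 1*(-3878225957) = -270119 + 3878225957 = 3877955838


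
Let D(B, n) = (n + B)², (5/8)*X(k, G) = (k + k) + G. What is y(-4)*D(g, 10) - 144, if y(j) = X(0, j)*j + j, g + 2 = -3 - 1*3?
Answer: -288/5 ≈ -57.600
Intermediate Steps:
g = -8 (g = -2 + (-3 - 1*3) = -2 + (-3 - 3) = -2 - 6 = -8)
X(k, G) = 8*G/5 + 16*k/5 (X(k, G) = 8*((k + k) + G)/5 = 8*(2*k + G)/5 = 8*(G + 2*k)/5 = 8*G/5 + 16*k/5)
D(B, n) = (B + n)²
y(j) = j + 8*j²/5 (y(j) = (8*j/5 + (16/5)*0)*j + j = (8*j/5 + 0)*j + j = (8*j/5)*j + j = 8*j²/5 + j = j + 8*j²/5)
y(-4)*D(g, 10) - 144 = ((⅕)*(-4)*(5 + 8*(-4)))*(-8 + 10)² - 144 = ((⅕)*(-4)*(5 - 32))*2² - 144 = ((⅕)*(-4)*(-27))*4 - 144 = (108/5)*4 - 144 = 432/5 - 144 = -288/5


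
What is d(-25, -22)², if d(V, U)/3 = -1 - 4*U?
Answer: 68121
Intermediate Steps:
d(V, U) = -3 - 12*U (d(V, U) = 3*(-1 - 4*U) = -3 - 12*U)
d(-25, -22)² = (-3 - 12*(-22))² = (-3 + 264)² = 261² = 68121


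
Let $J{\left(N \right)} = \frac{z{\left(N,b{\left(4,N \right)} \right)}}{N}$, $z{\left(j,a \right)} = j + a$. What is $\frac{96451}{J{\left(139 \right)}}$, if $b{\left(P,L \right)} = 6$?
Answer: $\frac{13406689}{145} \approx 92460.0$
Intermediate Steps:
$z{\left(j,a \right)} = a + j$
$J{\left(N \right)} = \frac{6 + N}{N}$
$\frac{96451}{J{\left(139 \right)}} = \frac{96451}{\frac{1}{139} \left(6 + 139\right)} = \frac{96451}{\frac{1}{139} \cdot 145} = \frac{96451}{\frac{145}{139}} = 96451 \cdot \frac{139}{145} = \frac{13406689}{145}$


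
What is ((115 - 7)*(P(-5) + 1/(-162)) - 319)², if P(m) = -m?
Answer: 436921/9 ≈ 48547.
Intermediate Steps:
((115 - 7)*(P(-5) + 1/(-162)) - 319)² = ((115 - 7)*(-1*(-5) + 1/(-162)) - 319)² = (108*(5 - 1/162) - 319)² = (108*(809/162) - 319)² = (1618/3 - 319)² = (661/3)² = 436921/9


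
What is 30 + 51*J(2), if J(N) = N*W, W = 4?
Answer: 438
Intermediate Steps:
J(N) = 4*N (J(N) = N*4 = 4*N)
30 + 51*J(2) = 30 + 51*(4*2) = 30 + 51*8 = 30 + 408 = 438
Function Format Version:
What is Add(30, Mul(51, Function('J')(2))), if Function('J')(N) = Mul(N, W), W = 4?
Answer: 438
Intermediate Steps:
Function('J')(N) = Mul(4, N) (Function('J')(N) = Mul(N, 4) = Mul(4, N))
Add(30, Mul(51, Function('J')(2))) = Add(30, Mul(51, Mul(4, 2))) = Add(30, Mul(51, 8)) = Add(30, 408) = 438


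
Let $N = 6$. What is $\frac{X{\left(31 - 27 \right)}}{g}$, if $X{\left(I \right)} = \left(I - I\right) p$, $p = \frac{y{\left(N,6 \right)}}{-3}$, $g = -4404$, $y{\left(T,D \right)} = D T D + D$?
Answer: $0$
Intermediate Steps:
$y{\left(T,D \right)} = D + T D^{2}$ ($y{\left(T,D \right)} = T D^{2} + D = D + T D^{2}$)
$p = -74$ ($p = \frac{6 \left(1 + 6 \cdot 6\right)}{-3} = 6 \left(1 + 36\right) \left(- \frac{1}{3}\right) = 6 \cdot 37 \left(- \frac{1}{3}\right) = 222 \left(- \frac{1}{3}\right) = -74$)
$X{\left(I \right)} = 0$ ($X{\left(I \right)} = \left(I - I\right) \left(-74\right) = 0 \left(-74\right) = 0$)
$\frac{X{\left(31 - 27 \right)}}{g} = \frac{0}{-4404} = 0 \left(- \frac{1}{4404}\right) = 0$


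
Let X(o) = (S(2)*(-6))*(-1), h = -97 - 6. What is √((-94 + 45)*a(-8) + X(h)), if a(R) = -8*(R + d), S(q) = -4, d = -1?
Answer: 4*I*√222 ≈ 59.599*I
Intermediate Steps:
h = -103
a(R) = 8 - 8*R (a(R) = -8*(R - 1) = -8*(-1 + R) = 8 - 8*R)
X(o) = -24 (X(o) = -4*(-6)*(-1) = 24*(-1) = -24)
√((-94 + 45)*a(-8) + X(h)) = √((-94 + 45)*(8 - 8*(-8)) - 24) = √(-49*(8 + 64) - 24) = √(-49*72 - 24) = √(-3528 - 24) = √(-3552) = 4*I*√222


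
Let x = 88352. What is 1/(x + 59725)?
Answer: 1/148077 ≈ 6.7532e-6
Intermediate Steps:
1/(x + 59725) = 1/(88352 + 59725) = 1/148077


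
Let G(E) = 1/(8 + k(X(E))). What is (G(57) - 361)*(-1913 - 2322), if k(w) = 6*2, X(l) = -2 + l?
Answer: 6114493/4 ≈ 1.5286e+6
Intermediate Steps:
k(w) = 12
G(E) = 1/20 (G(E) = 1/(8 + 12) = 1/20)
(G(57) - 361)*(-1913 - 2322) = (1/20 - 361)*(-1913 - 2322) = -7219/20*(-4235) = 6114493/4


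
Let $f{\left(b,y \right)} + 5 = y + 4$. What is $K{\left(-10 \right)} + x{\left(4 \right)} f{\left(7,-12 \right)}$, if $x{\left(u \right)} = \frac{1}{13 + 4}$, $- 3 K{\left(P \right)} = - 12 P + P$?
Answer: $- \frac{1909}{51} \approx -37.431$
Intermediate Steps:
$K{\left(P \right)} = \frac{11 P}{3}$ ($K{\left(P \right)} = - \frac{- 12 P + P}{3} = - \frac{\left(-11\right) P}{3} = \frac{11 P}{3}$)
$f{\left(b,y \right)} = -1 + y$ ($f{\left(b,y \right)} = -5 + \left(y + 4\right) = -5 + \left(4 + y\right) = -1 + y$)
$x{\left(u \right)} = \frac{1}{17}$
$K{\left(-10 \right)} + x{\left(4 \right)} f{\left(7,-12 \right)} = \frac{11}{3} \left(-10\right) + \frac{-1 - 12}{17} = - \frac{110}{3} + \frac{1}{17} \left(-13\right) = - \frac{110}{3} - \frac{13}{17} = - \frac{1909}{51}$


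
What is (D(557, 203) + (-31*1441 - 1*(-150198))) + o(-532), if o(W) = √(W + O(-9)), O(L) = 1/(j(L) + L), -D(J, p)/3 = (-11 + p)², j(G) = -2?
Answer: -5065 + I*√64383/11 ≈ -5065.0 + 23.067*I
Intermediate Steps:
D(J, p) = -3*(-11 + p)²
O(L) = 1/(-2 + L)
o(W) = √(-1/11 + W) (o(W) = √(W + 1/(-2 - 9)) = √(W + 1/(-11)) = √(W - 1/11) = √(-1/11 + W))
(D(557, 203) + (-31*1441 - 1*(-150198))) + o(-532) = (-3*(-11 + 203)² + (-31*1441 - 1*(-150198))) + √(-11 + 121*(-532))/11 = (-3*192² + (-44671 + 150198)) + √(-11 - 64372)/11 = (-3*36864 + 105527) + √(-64383)/11 = (-110592 + 105527) + (I*√64383)/11 = -5065 + I*√64383/11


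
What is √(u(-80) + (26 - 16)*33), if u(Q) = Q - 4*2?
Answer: 11*√2 ≈ 15.556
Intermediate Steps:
u(Q) = -8 + Q (u(Q) = Q - 8 = -8 + Q)
√(u(-80) + (26 - 16)*33) = √((-8 - 80) + (26 - 16)*33) = √(-88 + 10*33) = √(-88 + 330) = √242 = 11*√2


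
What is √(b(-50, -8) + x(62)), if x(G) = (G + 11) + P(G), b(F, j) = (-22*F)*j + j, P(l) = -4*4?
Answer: I*√8751 ≈ 93.547*I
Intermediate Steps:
P(l) = -16
b(F, j) = j - 22*F*j (b(F, j) = -22*F*j + j = j - 22*F*j)
x(G) = -5 + G (x(G) = (G + 11) - 16 = (11 + G) - 16 = -5 + G)
√(b(-50, -8) + x(62)) = √(-8*(1 - 22*(-50)) + (-5 + 62)) = √(-8*(1 + 1100) + 57) = √(-8*1101 + 57) = √(-8808 + 57) = √(-8751) = I*√8751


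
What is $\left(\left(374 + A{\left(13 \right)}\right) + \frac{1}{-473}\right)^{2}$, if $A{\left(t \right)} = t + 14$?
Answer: $\frac{35975467584}{223729} \approx 1.608 \cdot 10^{5}$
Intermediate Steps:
$A{\left(t \right)} = 14 + t$
$\left(\left(374 + A{\left(13 \right)}\right) + \frac{1}{-473}\right)^{2} = \left(\left(374 + \left(14 + 13\right)\right) + \frac{1}{-473}\right)^{2} = \left(\left(374 + 27\right) - \frac{1}{473}\right)^{2} = \left(401 - \frac{1}{473}\right)^{2} = \left(\frac{189672}{473}\right)^{2} = \frac{35975467584}{223729}$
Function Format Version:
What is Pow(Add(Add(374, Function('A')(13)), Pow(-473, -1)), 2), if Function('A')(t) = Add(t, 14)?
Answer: Rational(35975467584, 223729) ≈ 1.6080e+5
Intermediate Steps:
Function('A')(t) = Add(14, t)
Pow(Add(Add(374, Function('A')(13)), Pow(-473, -1)), 2) = Pow(Add(Add(374, Add(14, 13)), Pow(-473, -1)), 2) = Pow(Add(Add(374, 27), Rational(-1, 473)), 2) = Pow(Add(401, Rational(-1, 473)), 2) = Pow(Rational(189672, 473), 2) = Rational(35975467584, 223729)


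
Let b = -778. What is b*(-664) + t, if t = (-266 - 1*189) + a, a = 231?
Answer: 516368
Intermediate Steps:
t = -224 (t = (-266 - 1*189) + 231 = (-266 - 189) + 231 = -455 + 231 = -224)
b*(-664) + t = -778*(-664) - 224 = 516592 - 224 = 516368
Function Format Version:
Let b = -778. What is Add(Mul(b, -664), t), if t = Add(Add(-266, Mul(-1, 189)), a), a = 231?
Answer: 516368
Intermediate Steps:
t = -224 (t = Add(Add(-266, Mul(-1, 189)), 231) = Add(Add(-266, -189), 231) = Add(-455, 231) = -224)
Add(Mul(b, -664), t) = Add(Mul(-778, -664), -224) = Add(516592, -224) = 516368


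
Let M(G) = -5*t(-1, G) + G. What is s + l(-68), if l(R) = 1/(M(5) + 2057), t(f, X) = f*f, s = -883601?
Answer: -1817567256/2057 ≈ -8.8360e+5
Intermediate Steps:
t(f, X) = f**2
M(G) = -5 + G (M(G) = -5*(-1)**2 + G = -5*1 + G = -5 + G)
l(R) = 1/2057 (l(R) = 1/((-5 + 5) + 2057) = 1/(0 + 2057) = 1/2057)
s + l(-68) = -883601 + 1/2057 = -1817567256/2057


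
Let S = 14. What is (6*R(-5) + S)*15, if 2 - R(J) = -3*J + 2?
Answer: -1140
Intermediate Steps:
R(J) = 3*J (R(J) = 2 - (-3*J + 2) = 2 - (2 - 3*J) = 2 + (-2 + 3*J) = 3*J)
(6*R(-5) + S)*15 = (6*(3*(-5)) + 14)*15 = (6*(-15) + 14)*15 = (-90 + 14)*15 = -76*15 = -1140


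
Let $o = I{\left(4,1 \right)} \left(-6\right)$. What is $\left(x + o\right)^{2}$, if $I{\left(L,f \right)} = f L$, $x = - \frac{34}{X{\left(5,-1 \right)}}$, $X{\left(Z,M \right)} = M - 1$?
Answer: $49$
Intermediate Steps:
$X{\left(Z,M \right)} = -1 + M$
$x = 17$ ($x = - \frac{34}{-1 - 1} = - \frac{34}{-2} = \left(-34\right) \left(- \frac{1}{2}\right) = 17$)
$I{\left(L,f \right)} = L f$
$o = -24$ ($o = 4 \cdot 1 \left(-6\right) = 4 \left(-6\right) = -24$)
$\left(x + o\right)^{2} = \left(17 - 24\right)^{2} = \left(-7\right)^{2} = 49$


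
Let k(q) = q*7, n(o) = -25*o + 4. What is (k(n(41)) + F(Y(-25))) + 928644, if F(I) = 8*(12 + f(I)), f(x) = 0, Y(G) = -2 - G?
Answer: 921593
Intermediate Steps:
n(o) = 4 - 25*o
k(q) = 7*q
F(I) = 96 (F(I) = 8*(12 + 0) = 8*12 = 96)
(k(n(41)) + F(Y(-25))) + 928644 = (7*(4 - 25*41) + 96) + 928644 = (7*(4 - 1025) + 96) + 928644 = (7*(-1021) + 96) + 928644 = (-7147 + 96) + 928644 = -7051 + 928644 = 921593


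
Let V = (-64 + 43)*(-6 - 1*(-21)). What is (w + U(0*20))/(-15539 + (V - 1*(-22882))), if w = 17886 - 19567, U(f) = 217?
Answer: -366/1757 ≈ -0.20831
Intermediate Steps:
V = -315 (V = -21*(-6 + 21) = -21*15 = -315)
w = -1681
(w + U(0*20))/(-15539 + (V - 1*(-22882))) = (-1681 + 217)/(-15539 + (-315 - 1*(-22882))) = -1464/(-15539 + (-315 + 22882)) = -1464/(-15539 + 22567) = -1464/7028 = -1464*1/7028 = -366/1757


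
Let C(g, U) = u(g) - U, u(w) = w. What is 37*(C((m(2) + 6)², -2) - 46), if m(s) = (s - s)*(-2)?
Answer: -296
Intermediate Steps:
m(s) = 0 (m(s) = 0*(-2) = 0)
C(g, U) = g - U
37*(C((m(2) + 6)², -2) - 46) = 37*(((0 + 6)² - 1*(-2)) - 46) = 37*((6² + 2) - 46) = 37*((36 + 2) - 46) = 37*(38 - 46) = 37*(-8) = -296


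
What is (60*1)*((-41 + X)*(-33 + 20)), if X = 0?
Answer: 31980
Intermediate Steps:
(60*1)*((-41 + X)*(-33 + 20)) = (60*1)*((-41 + 0)*(-33 + 20)) = 60*(-41*(-13)) = 60*533 = 31980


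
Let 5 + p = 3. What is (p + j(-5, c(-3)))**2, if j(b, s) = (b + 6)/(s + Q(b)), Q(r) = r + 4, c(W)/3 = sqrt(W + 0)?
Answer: 9*(-11*I + 4*sqrt(3))/(2*(-13*I + 3*sqrt(3))) ≈ 4.1097 + 0.75556*I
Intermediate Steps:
p = -2 (p = -5 + 3 = -2)
c(W) = 3*sqrt(W) (c(W) = 3*sqrt(W + 0) = 3*sqrt(W))
Q(r) = 4 + r
j(b, s) = (6 + b)/(4 + b + s) (j(b, s) = (b + 6)/(s + (4 + b)) = (6 + b)/(4 + b + s))
(p + j(-5, c(-3)))**2 = (-2 + (6 - 5)/(4 - 5 + 3*sqrt(-3)))**2 = (-2 + 1/(4 - 5 + 3*(I*sqrt(3))))**2 = (-2 + 1/(4 - 5 + 3*I*sqrt(3)))**2 = (-2 + 1/(-1 + 3*I*sqrt(3)))**2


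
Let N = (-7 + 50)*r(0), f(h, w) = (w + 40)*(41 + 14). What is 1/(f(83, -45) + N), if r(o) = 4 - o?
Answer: -1/103 ≈ -0.0097087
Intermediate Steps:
f(h, w) = 2200 + 55*w (f(h, w) = (40 + w)*55 = 2200 + 55*w)
N = 172 (N = (-7 + 50)*(4 - 1*0) = 43*(4 + 0) = 43*4 = 172)
1/(f(83, -45) + N) = 1/((2200 + 55*(-45)) + 172) = 1/((2200 - 2475) + 172) = 1/(-275 + 172) = 1/(-103) = -1/103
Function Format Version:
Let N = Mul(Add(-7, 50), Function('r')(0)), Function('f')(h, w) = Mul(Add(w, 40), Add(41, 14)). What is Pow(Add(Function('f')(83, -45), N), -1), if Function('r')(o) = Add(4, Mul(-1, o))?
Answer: Rational(-1, 103) ≈ -0.0097087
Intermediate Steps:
Function('f')(h, w) = Add(2200, Mul(55, w)) (Function('f')(h, w) = Mul(Add(40, w), 55) = Add(2200, Mul(55, w)))
N = 172 (N = Mul(Add(-7, 50), Add(4, Mul(-1, 0))) = Mul(43, Add(4, 0)) = Mul(43, 4) = 172)
Pow(Add(Function('f')(83, -45), N), -1) = Pow(Add(Add(2200, Mul(55, -45)), 172), -1) = Pow(Add(Add(2200, -2475), 172), -1) = Pow(Add(-275, 172), -1) = Pow(-103, -1) = Rational(-1, 103)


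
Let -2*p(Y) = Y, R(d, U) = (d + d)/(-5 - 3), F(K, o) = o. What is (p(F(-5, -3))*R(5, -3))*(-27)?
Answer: 405/8 ≈ 50.625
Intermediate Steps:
R(d, U) = -d/4 (R(d, U) = (2*d)/(-8) = (2*d)*(-⅛) = -d/4)
p(Y) = -Y/2
(p(F(-5, -3))*R(5, -3))*(-27) = ((-½*(-3))*(-¼*5))*(-27) = ((3/2)*(-5/4))*(-27) = -15/8*(-27) = 405/8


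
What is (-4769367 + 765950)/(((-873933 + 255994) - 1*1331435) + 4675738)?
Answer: -4003417/2726364 ≈ -1.4684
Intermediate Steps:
(-4769367 + 765950)/(((-873933 + 255994) - 1*1331435) + 4675738) = -4003417/((-617939 - 1331435) + 4675738) = -4003417/(-1949374 + 4675738) = -4003417/2726364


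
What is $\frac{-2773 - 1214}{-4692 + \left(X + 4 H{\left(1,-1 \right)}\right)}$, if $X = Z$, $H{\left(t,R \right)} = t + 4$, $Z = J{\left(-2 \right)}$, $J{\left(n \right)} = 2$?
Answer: $\frac{3987}{4670} \approx 0.85375$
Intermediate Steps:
$Z = 2$
$H{\left(t,R \right)} = 4 + t$
$X = 2$
$\frac{-2773 - 1214}{-4692 + \left(X + 4 H{\left(1,-1 \right)}\right)} = \frac{-2773 - 1214}{-4692 + \left(2 + 4 \left(4 + 1\right)\right)} = \frac{-2773 - 1214}{-4692 + \left(2 + 4 \cdot 5\right)} = - \frac{3987}{-4692 + \left(2 + 20\right)} = - \frac{3987}{-4692 + 22} = - \frac{3987}{-4670} = \left(-3987\right) \left(- \frac{1}{4670}\right) = \frac{3987}{4670}$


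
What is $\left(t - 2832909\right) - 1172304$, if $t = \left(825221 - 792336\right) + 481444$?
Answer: $-3490884$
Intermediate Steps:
$t = 514329$ ($t = 32885 + 481444 = 514329$)
$\left(t - 2832909\right) - 1172304 = \left(514329 - 2832909\right) - 1172304 = -2318580 - 1172304 = -3490884$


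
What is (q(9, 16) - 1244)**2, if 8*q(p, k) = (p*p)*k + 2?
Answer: 18722929/16 ≈ 1.1702e+6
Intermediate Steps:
q(p, k) = 1/4 + k*p**2/8 (q(p, k) = ((p*p)*k + 2)/8 = (p**2*k + 2)/8 = (k*p**2 + 2)/8 = (2 + k*p**2)/8 = 1/4 + k*p**2/8)
(q(9, 16) - 1244)**2 = ((1/4 + (1/8)*16*9**2) - 1244)**2 = ((1/4 + (1/8)*16*81) - 1244)**2 = ((1/4 + 162) - 1244)**2 = (649/4 - 1244)**2 = (-4327/4)**2 = 18722929/16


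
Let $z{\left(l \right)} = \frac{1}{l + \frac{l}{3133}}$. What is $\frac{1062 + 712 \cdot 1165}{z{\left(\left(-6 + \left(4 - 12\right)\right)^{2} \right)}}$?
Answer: $\frac{510172051088}{3133} \approx 1.6284 \cdot 10^{8}$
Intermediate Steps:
$z{\left(l \right)} = \frac{3133}{3134 l}$ ($z{\left(l \right)} = \frac{1}{l + l \frac{1}{3133}} = \frac{1}{l + \frac{l}{3133}} = \frac{1}{\frac{3134}{3133} l} = \frac{3133}{3134 l}$)
$\frac{1062 + 712 \cdot 1165}{z{\left(\left(-6 + \left(4 - 12\right)\right)^{2} \right)}} = \frac{1062 + 712 \cdot 1165}{\frac{3133}{3134} \frac{1}{\left(-6 + \left(4 - 12\right)\right)^{2}}} = \frac{1062 + 829480}{\frac{3133}{3134} \frac{1}{\left(-6 + \left(4 - 12\right)\right)^{2}}} = \frac{830542}{\frac{3133}{3134} \frac{1}{\left(-6 - 8\right)^{2}}} = \frac{830542}{\frac{3133}{3134} \frac{1}{\left(-14\right)^{2}}} = \frac{830542}{\frac{3133}{3134} \cdot \frac{1}{196}} = \frac{830542}{\frac{3133}{614264}} = 830542 \cdot \frac{614264}{3133} = \frac{510172051088}{3133}$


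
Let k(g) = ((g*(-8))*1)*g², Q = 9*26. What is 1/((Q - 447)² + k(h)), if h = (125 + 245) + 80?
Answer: -1/728954631 ≈ -1.3718e-9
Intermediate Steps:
Q = 234
h = 450 (h = 370 + 80 = 450)
k(g) = -8*g³ (k(g) = (-8*g*1)*g² = (-8*g)*g² = -8*g³)
1/((Q - 447)² + k(h)) = 1/((234 - 447)² - 8*450³) = 1/((-213)² - 8*91125000) = 1/(45369 - 729000000) = 1/(-728954631) = -1/728954631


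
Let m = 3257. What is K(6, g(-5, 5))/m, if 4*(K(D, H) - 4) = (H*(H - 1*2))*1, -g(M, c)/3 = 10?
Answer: 244/3257 ≈ 0.074916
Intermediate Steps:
g(M, c) = -30 (g(M, c) = -3*10 = -30)
K(D, H) = 4 + H*(-2 + H)/4 (K(D, H) = 4 + ((H*(H - 1*2))*1)/4 = 4 + ((H*(H - 2))*1)/4 = 4 + ((H*(-2 + H))*1)/4 = 4 + (H*(-2 + H))/4 = 4 + H*(-2 + H)/4)
K(6, g(-5, 5))/m = (4 - ½*(-30) + (¼)*(-30)²)/3257 = (4 + 15 + (¼)*900)*(1/3257) = (4 + 15 + 225)*(1/3257) = 244*(1/3257) = 244/3257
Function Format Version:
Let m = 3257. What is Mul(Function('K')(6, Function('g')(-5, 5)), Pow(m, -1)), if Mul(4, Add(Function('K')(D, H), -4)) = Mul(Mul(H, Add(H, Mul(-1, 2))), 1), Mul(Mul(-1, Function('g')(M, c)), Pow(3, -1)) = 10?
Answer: Rational(244, 3257) ≈ 0.074916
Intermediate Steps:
Function('g')(M, c) = -30 (Function('g')(M, c) = Mul(-3, 10) = -30)
Function('K')(D, H) = Add(4, Mul(Rational(1, 4), H, Add(-2, H))) (Function('K')(D, H) = Add(4, Mul(Rational(1, 4), Mul(Mul(H, Add(H, Mul(-1, 2))), 1))) = Add(4, Mul(Rational(1, 4), Mul(Mul(H, Add(H, -2)), 1))) = Add(4, Mul(Rational(1, 4), Mul(Mul(H, Add(-2, H)), 1))) = Add(4, Mul(Rational(1, 4), Mul(H, Add(-2, H)))) = Add(4, Mul(Rational(1, 4), H, Add(-2, H))))
Mul(Function('K')(6, Function('g')(-5, 5)), Pow(m, -1)) = Mul(Add(4, Mul(Rational(-1, 2), -30), Mul(Rational(1, 4), Pow(-30, 2))), Pow(3257, -1)) = Mul(Add(4, 15, Mul(Rational(1, 4), 900)), Rational(1, 3257)) = Mul(Add(4, 15, 225), Rational(1, 3257)) = Mul(244, Rational(1, 3257)) = Rational(244, 3257)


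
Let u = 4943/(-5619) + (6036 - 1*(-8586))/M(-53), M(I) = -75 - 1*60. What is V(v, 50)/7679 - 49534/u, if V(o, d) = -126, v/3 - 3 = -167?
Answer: 4579779932784/10095852259 ≈ 453.63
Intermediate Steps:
v = -492 (v = 9 + 3*(-167) = 9 - 501 = -492)
M(I) = -135 (M(I) = -75 - 60 = -135)
u = -9203147/84285 (u = 4943/(-5619) + (6036 - 1*(-8586))/(-135) = 4943*(-1/5619) + (6036 + 8586)*(-1/135) = -4943/5619 + 14622*(-1/135) = -4943/5619 - 4874/45 = -9203147/84285 ≈ -109.19)
V(v, 50)/7679 - 49534/u = -126/7679 - 49534/(-9203147/84285) = -126*1/7679 - 49534*(-84285/9203147) = -18/1097 + 4174973190/9203147 = 4579779932784/10095852259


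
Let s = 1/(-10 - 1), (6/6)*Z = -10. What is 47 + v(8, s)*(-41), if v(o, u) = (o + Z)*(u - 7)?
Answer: -5879/11 ≈ -534.45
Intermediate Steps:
Z = -10
s = -1/11 (s = 1/(-11) = -1/11 ≈ -0.090909)
v(o, u) = (-10 + o)*(-7 + u) (v(o, u) = (o - 10)*(u - 7) = (-10 + o)*(-7 + u))
47 + v(8, s)*(-41) = 47 + (70 - 10*(-1/11) - 7*8 + 8*(-1/11))*(-41) = 47 + (70 + 10/11 - 56 - 8/11)*(-41) = 47 + (156/11)*(-41) = 47 - 6396/11 = -5879/11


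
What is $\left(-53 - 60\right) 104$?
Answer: $-11752$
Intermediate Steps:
$\left(-53 - 60\right) 104 = \left(-113\right) 104 = -11752$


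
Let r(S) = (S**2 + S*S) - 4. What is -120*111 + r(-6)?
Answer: -13252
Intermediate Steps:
r(S) = -4 + 2*S**2 (r(S) = (S**2 + S**2) - 4 = 2*S**2 - 4 = -4 + 2*S**2)
-120*111 + r(-6) = -120*111 + (-4 + 2*(-6)**2) = -13320 + (-4 + 2*36) = -13320 + (-4 + 72) = -13320 + 68 = -13252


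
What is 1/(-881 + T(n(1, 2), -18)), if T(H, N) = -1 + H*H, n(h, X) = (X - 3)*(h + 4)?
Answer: -1/857 ≈ -0.0011669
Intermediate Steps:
n(h, X) = (-3 + X)*(4 + h)
T(H, N) = -1 + H²
1/(-881 + T(n(1, 2), -18)) = 1/(-881 + (-1 + (-12 - 3*1 + 4*2 + 2*1)²)) = 1/(-881 + (-1 + (-12 - 3 + 8 + 2)²)) = 1/(-881 + (-1 + (-5)²)) = 1/(-881 + (-1 + 25)) = 1/(-881 + 24) = 1/(-857) = -1/857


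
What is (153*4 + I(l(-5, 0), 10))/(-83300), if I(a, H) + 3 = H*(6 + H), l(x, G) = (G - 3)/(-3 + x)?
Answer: -769/83300 ≈ -0.0092317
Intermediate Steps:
l(x, G) = (-3 + G)/(-3 + x)
I(a, H) = -3 + H*(6 + H)
(153*4 + I(l(-5, 0), 10))/(-83300) = (153*4 + (-3 + 10**2 + 6*10))/(-83300) = (612 + (-3 + 100 + 60))*(-1/83300) = (612 + 157)*(-1/83300) = 769*(-1/83300) = -769/83300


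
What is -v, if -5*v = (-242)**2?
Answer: 58564/5 ≈ 11713.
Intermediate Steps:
v = -58564/5 (v = -1/5*(-242)**2 = -1/5*58564 = -58564/5 ≈ -11713.)
-v = -1*(-58564/5) = 58564/5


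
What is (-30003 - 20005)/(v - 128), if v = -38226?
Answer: 25004/19177 ≈ 1.3039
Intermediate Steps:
(-30003 - 20005)/(v - 128) = (-30003 - 20005)/(-38226 - 128) = -50008/(-38354) = -50008*(-1/38354) = 25004/19177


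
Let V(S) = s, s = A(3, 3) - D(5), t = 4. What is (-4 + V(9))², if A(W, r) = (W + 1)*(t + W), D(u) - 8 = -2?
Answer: 324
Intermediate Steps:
D(u) = 6 (D(u) = 8 - 2 = 6)
A(W, r) = (1 + W)*(4 + W) (A(W, r) = (W + 1)*(4 + W) = (1 + W)*(4 + W))
s = 22 (s = (4 + 3² + 5*3) - 1*6 = (4 + 9 + 15) - 6 = 28 - 6 = 22)
V(S) = 22
(-4 + V(9))² = (-4 + 22)² = 18² = 324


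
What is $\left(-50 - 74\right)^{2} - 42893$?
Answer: $-27517$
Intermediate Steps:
$\left(-50 - 74\right)^{2} - 42893 = \left(-124\right)^{2} - 42893 = 15376 - 42893 = -27517$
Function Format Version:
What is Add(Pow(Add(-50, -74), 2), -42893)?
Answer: -27517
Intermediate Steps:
Add(Pow(Add(-50, -74), 2), -42893) = Add(Pow(-124, 2), -42893) = Add(15376, -42893) = -27517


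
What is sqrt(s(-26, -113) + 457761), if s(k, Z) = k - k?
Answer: sqrt(457761) ≈ 676.58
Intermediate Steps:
s(k, Z) = 0
sqrt(s(-26, -113) + 457761) = sqrt(0 + 457761) = sqrt(457761)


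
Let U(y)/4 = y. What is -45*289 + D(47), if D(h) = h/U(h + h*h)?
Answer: -2496959/192 ≈ -13005.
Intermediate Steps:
U(y) = 4*y
D(h) = h/(4*h + 4*h**2) (D(h) = h/((4*(h + h*h))) = h/((4*(h + h**2))) = h/(4*h + 4*h**2))
-45*289 + D(47) = -45*289 + 1/(4*(1 + 47)) = -13005 + (1/4)/48 = -13005 + (1/4)*(1/48) = -13005 + 1/192 = -2496959/192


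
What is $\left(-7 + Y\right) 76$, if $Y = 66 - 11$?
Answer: $3648$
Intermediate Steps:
$Y = 55$ ($Y = 66 - 11 = 55$)
$\left(-7 + Y\right) 76 = \left(-7 + 55\right) 76 = 48 \cdot 76 = 3648$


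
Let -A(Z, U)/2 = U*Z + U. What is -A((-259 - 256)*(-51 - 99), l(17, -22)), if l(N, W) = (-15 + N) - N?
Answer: -2317530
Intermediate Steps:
l(N, W) = -15
A(Z, U) = -2*U - 2*U*Z (A(Z, U) = -2*(U*Z + U) = -2*(U + U*Z) = -2*U - 2*U*Z)
-A((-259 - 256)*(-51 - 99), l(17, -22)) = -(-2)*(-15)*(1 + (-259 - 256)*(-51 - 99)) = -(-2)*(-15)*(1 - 515*(-150)) = -(-2)*(-15)*(1 + 77250) = -(-2)*(-15)*77251 = -1*2317530 = -2317530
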